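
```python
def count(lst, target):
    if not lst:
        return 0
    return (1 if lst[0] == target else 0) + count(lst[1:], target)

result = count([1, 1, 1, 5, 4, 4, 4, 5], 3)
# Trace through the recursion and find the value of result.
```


count([1, 1, 1, 5, 4, 4, 4, 5], 3)
lst[0]=1 != 3: 0 + count([1, 1, 5, 4, 4, 4, 5], 3)
lst[0]=1 != 3: 0 + count([1, 5, 4, 4, 4, 5], 3)
lst[0]=1 != 3: 0 + count([5, 4, 4, 4, 5], 3)
lst[0]=5 != 3: 0 + count([4, 4, 4, 5], 3)
lst[0]=4 != 3: 0 + count([4, 4, 5], 3)
lst[0]=4 != 3: 0 + count([4, 5], 3)
lst[0]=4 != 3: 0 + count([5], 3)
lst[0]=5 != 3: 0 + count([], 3)
= 0


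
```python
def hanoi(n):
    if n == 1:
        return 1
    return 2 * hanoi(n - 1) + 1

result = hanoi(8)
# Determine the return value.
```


hanoi(8)
= 2 * hanoi(7) + 1
= 2 * (2 * hanoi(6) + 1) + 1
= 2 * (2 * (2 * hanoi(5) + 1) + 1) + 1
= 2 * (2 * (2 * (2 * hanoi(4) + 1) + 1) + 1) + 1
= 2 * (2 * (2 * (2 * (2 * hanoi(3) + 1) + 1) + 1) + 1) + 1
= 2 * (2 * (2 * (2 * (2 * (2 * hanoi(2) + 1) + 1) + 1) + 1) + 1) + 1
= 2 * (2 * (2 * (2 * (2 * (2 * (2 * hanoi(1) + 1) + 1) + 1) + 1) + 1) + 1) + 1
Now compute bottom-up:
hanoi(1) = 1
hanoi(2) = 2 * 1 + 1 = 3
hanoi(3) = 2 * 3 + 1 = 7
hanoi(4) = 2 * 7 + 1 = 15
hanoi(5) = 2 * 15 + 1 = 31
hanoi(6) = 2 * 31 + 1 = 63
hanoi(7) = 2 * 63 + 1 = 127
hanoi(8) = 2 * 127 + 1 = 255
= 255


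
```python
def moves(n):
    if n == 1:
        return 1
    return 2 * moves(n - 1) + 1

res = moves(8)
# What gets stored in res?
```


moves(8)
= 2 * moves(7) + 1
= 2 * (2 * moves(6) + 1) + 1
= 2 * (2 * (2 * moves(5) + 1) + 1) + 1
= 2 * (2 * (2 * (2 * moves(4) + 1) + 1) + 1) + 1
= 2 * (2 * (2 * (2 * (2 * moves(3) + 1) + 1) + 1) + 1) + 1
= 2 * (2 * (2 * (2 * (2 * (2 * moves(2) + 1) + 1) + 1) + 1) + 1) + 1
= 2 * (2 * (2 * (2 * (2 * (2 * (2 * moves(1) + 1) + 1) + 1) + 1) + 1) + 1) + 1
Now compute bottom-up:
moves(1) = 1
moves(2) = 2 * 1 + 1 = 3
moves(3) = 2 * 3 + 1 = 7
moves(4) = 2 * 7 + 1 = 15
moves(5) = 2 * 15 + 1 = 31
moves(6) = 2 * 31 + 1 = 63
moves(7) = 2 * 63 + 1 = 127
moves(8) = 2 * 127 + 1 = 255
= 255


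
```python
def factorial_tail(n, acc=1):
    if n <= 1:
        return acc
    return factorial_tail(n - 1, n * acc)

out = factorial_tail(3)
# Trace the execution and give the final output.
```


factorial_tail(3, 1)
= factorial_tail(2, 3 * 1) = factorial_tail(2, 3)
= factorial_tail(1, 2 * 3) = factorial_tail(1, 6)
n <= 1, return acc = 6


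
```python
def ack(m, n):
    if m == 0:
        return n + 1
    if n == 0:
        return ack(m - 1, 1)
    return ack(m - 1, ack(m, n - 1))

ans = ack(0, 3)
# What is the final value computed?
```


ack(0, 3)
m == 0: return 3 + 1 = 4
= 4


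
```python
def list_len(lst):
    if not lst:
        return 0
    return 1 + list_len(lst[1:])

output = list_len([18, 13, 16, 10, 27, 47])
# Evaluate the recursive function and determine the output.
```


list_len([18, 13, 16, 10, 27, 47])
= 1 + list_len([13, 16, 10, 27, 47])
= 1 + 1 + list_len([16, 10, 27, 47])
= 1 + 1 + 1 + list_len([10, 27, 47])
= 1 + 1 + 1 + 1 + list_len([27, 47])
= 1 + 1 + 1 + 1 + 1 + list_len([47])
= 1 + 1 + 1 + 1 + 1 + 1 + list_len([])
= 1 + 1 + 1 + 1 + 1 + 1 + 0
= 6


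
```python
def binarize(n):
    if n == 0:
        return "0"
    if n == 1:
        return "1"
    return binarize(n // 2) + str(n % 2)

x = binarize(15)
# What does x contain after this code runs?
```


binarize(15)
= binarize(7) + "1"
= binarize(3) + "1" + "1"
= binarize(1) + "1" + "1" + "1"
= "1" + "1" + "1" + "1"
= "1111"


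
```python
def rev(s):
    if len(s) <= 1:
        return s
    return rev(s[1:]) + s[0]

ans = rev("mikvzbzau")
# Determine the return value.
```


rev("mikvzbzau")
= rev("ikvzbzau") + "m"
= rev("kvzbzau") + "i" + "m"
= rev("vzbzau") + "k" + "i" + "m"
= rev("zbzau") + "v" + "k" + "i" + "m"
= rev("bzau") + "z" + "v" + "k" + "i" + "m"
= rev("zau") + "b" + "z" + "v" + "k" + "i" + "m"
= rev("au") + "z" + "b" + "z" + "v" + "k" + "i" + "m"
= rev("u") + "a" + "z" + "b" + "z" + "v" + "k" + "i" + "m"
= "u" + "a" + "z" + "b" + "z" + "v" + "k" + "i" + "m"
= "uazbzvkim"


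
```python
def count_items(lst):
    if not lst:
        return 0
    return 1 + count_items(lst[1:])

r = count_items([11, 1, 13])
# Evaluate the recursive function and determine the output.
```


count_items([11, 1, 13])
= 1 + count_items([1, 13])
= 1 + 1 + count_items([13])
= 1 + 1 + 1 + count_items([])
= 1 + 1 + 1 + 0
= 3


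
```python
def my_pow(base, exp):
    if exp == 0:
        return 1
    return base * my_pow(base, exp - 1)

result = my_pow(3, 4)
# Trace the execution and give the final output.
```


my_pow(3, 4)
= 3 * my_pow(3, 3)
= 3 * 3 * my_pow(3, 2)
= 3 * 3 * 3 * my_pow(3, 1)
= 3 * 3 * 3 * 3 * my_pow(3, 0)
= 3 * 3 * 3 * 3 * 1
= 81


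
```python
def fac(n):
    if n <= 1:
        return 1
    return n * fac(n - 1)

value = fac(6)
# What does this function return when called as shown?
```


fac(6)
= 6 * fac(5)
= 6 * 5 * fac(4)
= 6 * 5 * 4 * fac(3)
= 6 * 5 * 4 * 3 * fac(2)
= 6 * 5 * 4 * 3 * 2 * fac(1)
= 6 * 5 * 4 * 3 * 2 * 1
= 720


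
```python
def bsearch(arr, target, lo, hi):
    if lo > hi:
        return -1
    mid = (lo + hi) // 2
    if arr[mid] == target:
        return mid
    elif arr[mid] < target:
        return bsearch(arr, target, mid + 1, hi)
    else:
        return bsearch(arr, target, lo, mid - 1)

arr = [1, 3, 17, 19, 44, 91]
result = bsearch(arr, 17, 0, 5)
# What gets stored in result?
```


bsearch(arr, 17, 0, 5)
lo=0, hi=5, mid=2, arr[mid]=17
arr[2] == 17, found at index 2
= 2


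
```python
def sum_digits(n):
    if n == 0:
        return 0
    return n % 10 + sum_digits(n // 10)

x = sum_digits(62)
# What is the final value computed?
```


sum_digits(62)
= 2 + sum_digits(6)
= 2 + 6 + sum_digits(0)
= 2 + 6 + 0
= 8


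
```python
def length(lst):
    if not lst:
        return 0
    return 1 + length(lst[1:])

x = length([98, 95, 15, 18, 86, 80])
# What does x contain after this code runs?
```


length([98, 95, 15, 18, 86, 80])
= 1 + length([95, 15, 18, 86, 80])
= 1 + 1 + length([15, 18, 86, 80])
= 1 + 1 + 1 + length([18, 86, 80])
= 1 + 1 + 1 + 1 + length([86, 80])
= 1 + 1 + 1 + 1 + 1 + length([80])
= 1 + 1 + 1 + 1 + 1 + 1 + length([])
= 1 + 1 + 1 + 1 + 1 + 1 + 0
= 6


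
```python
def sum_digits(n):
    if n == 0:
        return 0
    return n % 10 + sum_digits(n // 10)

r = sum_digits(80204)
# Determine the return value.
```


sum_digits(80204)
= 4 + sum_digits(8020)
= 4 + 0 + sum_digits(802)
= 4 + 0 + 2 + sum_digits(80)
= 4 + 0 + 2 + 0 + sum_digits(8)
= 4 + 0 + 2 + 0 + 8 + sum_digits(0)
= 4 + 0 + 2 + 0 + 8 + 0
= 14


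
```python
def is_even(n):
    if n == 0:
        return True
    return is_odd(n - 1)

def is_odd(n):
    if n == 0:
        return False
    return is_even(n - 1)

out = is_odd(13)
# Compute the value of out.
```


is_odd(13)
= is_even(12)
= is_odd(11)
= is_even(10)
= is_odd(9)
= is_even(8)
= is_odd(7)
= is_even(6)
= is_odd(5)
= is_even(4)
= is_odd(3)
= is_even(2)
= is_odd(1)
= is_even(0)
n == 0: return True
= True


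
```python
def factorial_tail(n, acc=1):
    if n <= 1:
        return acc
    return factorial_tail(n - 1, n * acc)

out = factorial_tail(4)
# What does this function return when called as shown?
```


factorial_tail(4, 1)
= factorial_tail(3, 4 * 1) = factorial_tail(3, 4)
= factorial_tail(2, 3 * 4) = factorial_tail(2, 12)
= factorial_tail(1, 2 * 12) = factorial_tail(1, 24)
n <= 1, return acc = 24


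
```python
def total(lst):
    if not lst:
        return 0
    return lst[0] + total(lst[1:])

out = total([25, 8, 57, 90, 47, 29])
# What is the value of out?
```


total([25, 8, 57, 90, 47, 29])
= 25 + total([8, 57, 90, 47, 29])
= 25 + 8 + total([57, 90, 47, 29])
= 25 + 8 + 57 + total([90, 47, 29])
= 25 + 8 + 57 + 90 + total([47, 29])
= 25 + 8 + 57 + 90 + 47 + total([29])
= 25 + 8 + 57 + 90 + 47 + 29 + total([])
= 25 + 8 + 57 + 90 + 47 + 29 + 0
= 256


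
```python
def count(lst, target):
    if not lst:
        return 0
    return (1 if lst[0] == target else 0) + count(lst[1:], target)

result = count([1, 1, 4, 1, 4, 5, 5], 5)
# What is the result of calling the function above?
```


count([1, 1, 4, 1, 4, 5, 5], 5)
lst[0]=1 != 5: 0 + count([1, 4, 1, 4, 5, 5], 5)
lst[0]=1 != 5: 0 + count([4, 1, 4, 5, 5], 5)
lst[0]=4 != 5: 0 + count([1, 4, 5, 5], 5)
lst[0]=1 != 5: 0 + count([4, 5, 5], 5)
lst[0]=4 != 5: 0 + count([5, 5], 5)
lst[0]=5 == 5: 1 + count([5], 5)
lst[0]=5 == 5: 1 + count([], 5)
= 2


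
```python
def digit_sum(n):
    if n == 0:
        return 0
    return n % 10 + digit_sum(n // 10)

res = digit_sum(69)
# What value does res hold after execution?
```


digit_sum(69)
= 9 + digit_sum(6)
= 9 + 6 + digit_sum(0)
= 9 + 6 + 0
= 15


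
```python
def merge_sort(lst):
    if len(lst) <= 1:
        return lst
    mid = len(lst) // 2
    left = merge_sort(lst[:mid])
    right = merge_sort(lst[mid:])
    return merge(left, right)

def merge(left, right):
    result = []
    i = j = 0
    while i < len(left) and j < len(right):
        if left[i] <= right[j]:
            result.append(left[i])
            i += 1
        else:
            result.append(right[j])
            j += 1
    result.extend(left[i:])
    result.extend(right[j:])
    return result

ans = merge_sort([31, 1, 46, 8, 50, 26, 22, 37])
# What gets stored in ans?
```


merge_sort([31, 1, 46, 8, 50, 26, 22, 37])
Split into [31, 1, 46, 8] and [50, 26, 22, 37]
Left sorted: [1, 8, 31, 46]
Right sorted: [22, 26, 37, 50]
Merge [1, 8, 31, 46] and [22, 26, 37, 50]
= [1, 8, 22, 26, 31, 37, 46, 50]


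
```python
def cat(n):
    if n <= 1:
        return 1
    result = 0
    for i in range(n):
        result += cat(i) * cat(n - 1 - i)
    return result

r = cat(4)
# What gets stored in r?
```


cat(4)
= sum of cat(i) * cat(4-1-i) for i in 0..3
First compute sub-values bottom-up:
  cat(0) = 1, cat(1) = 1
  cat(2) = 1*1 + 1*1 = 2
  cat(3) = 1*2 + 1*1 + 2*1 = 5
Now cat(4):
  cat(0)*cat(3) = 1*5 = 5
  cat(1)*cat(2) = 1*2 = 2
  cat(2)*cat(1) = 2*1 = 2
  cat(3)*cat(0) = 5*1 = 5
= 5 + 2 + 2 + 5
= 14


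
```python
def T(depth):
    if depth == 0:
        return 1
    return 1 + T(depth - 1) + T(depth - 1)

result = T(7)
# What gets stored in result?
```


T(7)
= 1 + T(6) + T(6)
= 1 + 2 * T(6)
T(k) = 2^(k+1) - 1
T(0) = 1
T(1) = 3
T(2) = 7
T(3) = 15
T(4) = 31
T(7) = 2^8 - 1 = 255


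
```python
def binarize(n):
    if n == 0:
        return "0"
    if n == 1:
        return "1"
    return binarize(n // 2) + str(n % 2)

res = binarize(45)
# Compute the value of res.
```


binarize(45)
= binarize(22) + "1"
= binarize(11) + "0" + "1"
= binarize(5) + "1" + "0" + "1"
= binarize(2) + "1" + "1" + "0" + "1"
= binarize(1) + "0" + "1" + "1" + "0" + "1"
= "1" + "0" + "1" + "1" + "0" + "1"
= "101101"


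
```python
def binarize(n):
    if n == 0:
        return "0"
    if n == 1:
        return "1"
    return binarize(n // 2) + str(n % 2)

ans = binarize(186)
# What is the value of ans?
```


binarize(186)
= binarize(93) + "0"
= binarize(46) + "1" + "0"
= binarize(23) + "0" + "1" + "0"
= binarize(11) + "1" + "0" + "1" + "0"
= binarize(5) + "1" + "1" + "0" + "1" + "0"
= binarize(2) + "1" + "1" + "1" + "0" + "1" + "0"
= binarize(1) + "0" + "1" + "1" + "1" + "0" + "1" + "0"
= "1" + "0" + "1" + "1" + "1" + "0" + "1" + "0"
= "10111010"


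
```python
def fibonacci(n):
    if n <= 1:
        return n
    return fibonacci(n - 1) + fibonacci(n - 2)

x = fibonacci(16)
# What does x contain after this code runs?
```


fibonacci(16)
= fibonacci(15) + fibonacci(14)
= (fibonacci(14) + fibonacci(13)) + fibonacci(14)
Computing bottom-up: fibonacci(0)=0, fibonacci(1)=1, fibonacci(2)=1, fibonacci(3)=2, fibonacci(4)=3, fibonacci(5)=5, fibonacci(6)=8, fibonacci(7)=13, fibonacci(8)=21, fibonacci(9)=34, fibonacci(10)=55, fibonacci(11)=89, fibonacci(12)=144, fibonacci(13)=233, fibonacci(14)=377, fibonacci(15)=610, fibonacci(16)=987
= 987


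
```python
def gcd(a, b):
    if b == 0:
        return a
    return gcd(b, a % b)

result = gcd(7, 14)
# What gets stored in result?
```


gcd(7, 14)
= gcd(14, 7 % 14) = gcd(14, 7)
= gcd(7, 14 % 7) = gcd(7, 0)
b == 0, return a = 7


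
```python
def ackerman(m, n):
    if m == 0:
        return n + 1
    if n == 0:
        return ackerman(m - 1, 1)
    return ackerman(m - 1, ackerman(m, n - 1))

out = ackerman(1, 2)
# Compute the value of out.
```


ackerman(1, 2)
= ackerman(0, ackerman(1, 1))
First compute ackerman(1, 1) = 3
= ackerman(0, 3)
= 4


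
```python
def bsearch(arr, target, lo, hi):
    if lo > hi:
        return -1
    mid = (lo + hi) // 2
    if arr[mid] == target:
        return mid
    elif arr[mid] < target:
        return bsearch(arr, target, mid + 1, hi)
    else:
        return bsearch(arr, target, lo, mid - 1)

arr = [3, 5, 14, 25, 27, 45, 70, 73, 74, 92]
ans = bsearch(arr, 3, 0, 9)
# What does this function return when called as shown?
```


bsearch(arr, 3, 0, 9)
lo=0, hi=9, mid=4, arr[mid]=27
27 > 3, search left half
lo=0, hi=3, mid=1, arr[mid]=5
5 > 3, search left half
lo=0, hi=0, mid=0, arr[mid]=3
arr[0] == 3, found at index 0
= 0


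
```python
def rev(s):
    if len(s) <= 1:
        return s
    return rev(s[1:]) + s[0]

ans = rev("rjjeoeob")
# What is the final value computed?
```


rev("rjjeoeob")
= rev("jjeoeob") + "r"
= rev("jeoeob") + "j" + "r"
= rev("eoeob") + "j" + "j" + "r"
= rev("oeob") + "e" + "j" + "j" + "r"
= rev("eob") + "o" + "e" + "j" + "j" + "r"
= rev("ob") + "e" + "o" + "e" + "j" + "j" + "r"
= rev("b") + "o" + "e" + "o" + "e" + "j" + "j" + "r"
= "b" + "o" + "e" + "o" + "e" + "j" + "j" + "r"
= "boeoejjr"


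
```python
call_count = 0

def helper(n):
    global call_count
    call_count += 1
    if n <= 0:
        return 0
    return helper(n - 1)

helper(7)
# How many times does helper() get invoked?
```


helper(7) calls helper(6) calls ... calls helper(0)
Total calls: 7 + 1 (for base case) = 8


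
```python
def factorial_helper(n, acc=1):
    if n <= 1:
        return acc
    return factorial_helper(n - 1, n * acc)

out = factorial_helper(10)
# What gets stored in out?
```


factorial_helper(10, 1)
= factorial_helper(9, 10 * 1) = factorial_helper(9, 10)
= factorial_helper(8, 9 * 10) = factorial_helper(8, 90)
= factorial_helper(7, 8 * 90) = factorial_helper(7, 720)
= factorial_helper(6, 7 * 720) = factorial_helper(6, 5040)
= factorial_helper(5, 6 * 5040) = factorial_helper(5, 30240)
= factorial_helper(4, 5 * 30240) = factorial_helper(4, 151200)
= factorial_helper(3, 4 * 151200) = factorial_helper(3, 604800)
= factorial_helper(2, 3 * 604800) = factorial_helper(2, 1814400)
= factorial_helper(1, 2 * 1814400) = factorial_helper(1, 3628800)
n <= 1, return acc = 3628800


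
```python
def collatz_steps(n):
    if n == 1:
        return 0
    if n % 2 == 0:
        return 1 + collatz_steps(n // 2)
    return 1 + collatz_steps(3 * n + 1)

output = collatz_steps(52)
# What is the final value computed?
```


collatz_steps(52)
52 is even -> collatz_steps(26)
26 is even -> collatz_steps(13)
13 is odd -> 3*13+1 = 40 -> collatz_steps(40)
40 is even -> collatz_steps(20)
20 is even -> collatz_steps(10)
10 is even -> collatz_steps(5)
5 is odd -> 3*5+1 = 16 -> collatz_steps(16)
16 is even -> collatz_steps(8)
8 is even -> collatz_steps(4)
4 is even -> collatz_steps(2)
2 is even -> collatz_steps(1)
Reached 1 after 11 steps
= 11


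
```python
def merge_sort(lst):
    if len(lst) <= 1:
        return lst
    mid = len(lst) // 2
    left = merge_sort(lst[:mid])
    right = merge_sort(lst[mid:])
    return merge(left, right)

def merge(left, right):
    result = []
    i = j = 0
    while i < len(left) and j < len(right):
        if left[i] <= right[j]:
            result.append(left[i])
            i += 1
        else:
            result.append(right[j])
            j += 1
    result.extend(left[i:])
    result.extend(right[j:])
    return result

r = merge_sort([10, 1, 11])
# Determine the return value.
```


merge_sort([10, 1, 11])
Split into [10] and [1, 11]
Left sorted: [10]
Right sorted: [1, 11]
Merge [10] and [1, 11]
= [1, 10, 11]


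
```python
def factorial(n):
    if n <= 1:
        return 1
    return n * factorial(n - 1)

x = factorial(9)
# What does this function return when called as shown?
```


factorial(9)
= 9 * factorial(8)
= 9 * 8 * factorial(7)
= 9 * 8 * 7 * factorial(6)
= 9 * 8 * 7 * 6 * factorial(5)
= 9 * 8 * 7 * 6 * 5 * factorial(4)
= 9 * 8 * 7 * 6 * 5 * 4 * factorial(3)
= 9 * 8 * 7 * 6 * 5 * 4 * 3 * factorial(2)
= 9 * 8 * 7 * 6 * 5 * 4 * 3 * 2 * factorial(1)
= 9 * 8 * 7 * 6 * 5 * 4 * 3 * 2 * 1
= 362880


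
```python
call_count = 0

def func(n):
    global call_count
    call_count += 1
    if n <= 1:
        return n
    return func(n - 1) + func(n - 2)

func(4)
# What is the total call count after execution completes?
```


func(4) calls func(3) and func(2); each non-base call branches into two more.
Let C(k) = total number of calls made by func(k), including the call to func(k) itself.
Base cases: C(0) = 1, C(1) = 1
Recurrence: C(k) = 1 + C(k-1) + C(k-2)
  C(2) = 1 + C(1) + C(0) = 1 + 1 + 1 = 3
  C(3) = 1 + C(2) + C(1) = 1 + 3 + 1 = 5
  C(4) = 1 + C(3) + C(2) = 1 + 5 + 3 = 9
Total calls = C(4) = 9


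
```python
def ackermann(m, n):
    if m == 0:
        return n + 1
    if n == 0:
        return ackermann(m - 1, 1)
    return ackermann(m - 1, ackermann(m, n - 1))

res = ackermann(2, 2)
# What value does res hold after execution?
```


ackermann(2, 2)
= ackermann(1, ackermann(2, 1))
First compute ackermann(2, 1) = 5
= ackermann(1, 5)
= 7


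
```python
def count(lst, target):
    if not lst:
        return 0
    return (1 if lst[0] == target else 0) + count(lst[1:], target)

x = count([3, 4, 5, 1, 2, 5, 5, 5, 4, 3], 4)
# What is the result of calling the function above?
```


count([3, 4, 5, 1, 2, 5, 5, 5, 4, 3], 4)
lst[0]=3 != 4: 0 + count([4, 5, 1, 2, 5, 5, 5, 4, 3], 4)
lst[0]=4 == 4: 1 + count([5, 1, 2, 5, 5, 5, 4, 3], 4)
lst[0]=5 != 4: 0 + count([1, 2, 5, 5, 5, 4, 3], 4)
lst[0]=1 != 4: 0 + count([2, 5, 5, 5, 4, 3], 4)
lst[0]=2 != 4: 0 + count([5, 5, 5, 4, 3], 4)
lst[0]=5 != 4: 0 + count([5, 5, 4, 3], 4)
lst[0]=5 != 4: 0 + count([5, 4, 3], 4)
lst[0]=5 != 4: 0 + count([4, 3], 4)
lst[0]=4 == 4: 1 + count([3], 4)
lst[0]=3 != 4: 0 + count([], 4)
= 2


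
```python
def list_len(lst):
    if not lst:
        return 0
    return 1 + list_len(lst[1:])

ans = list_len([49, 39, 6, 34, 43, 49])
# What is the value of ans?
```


list_len([49, 39, 6, 34, 43, 49])
= 1 + list_len([39, 6, 34, 43, 49])
= 1 + 1 + list_len([6, 34, 43, 49])
= 1 + 1 + 1 + list_len([34, 43, 49])
= 1 + 1 + 1 + 1 + list_len([43, 49])
= 1 + 1 + 1 + 1 + 1 + list_len([49])
= 1 + 1 + 1 + 1 + 1 + 1 + list_len([])
= 1 + 1 + 1 + 1 + 1 + 1 + 0
= 6


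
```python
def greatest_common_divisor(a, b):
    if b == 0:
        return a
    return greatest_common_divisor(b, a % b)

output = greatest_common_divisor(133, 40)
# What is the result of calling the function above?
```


greatest_common_divisor(133, 40)
= greatest_common_divisor(40, 133 % 40) = greatest_common_divisor(40, 13)
= greatest_common_divisor(13, 40 % 13) = greatest_common_divisor(13, 1)
= greatest_common_divisor(1, 13 % 1) = greatest_common_divisor(1, 0)
b == 0, return a = 1


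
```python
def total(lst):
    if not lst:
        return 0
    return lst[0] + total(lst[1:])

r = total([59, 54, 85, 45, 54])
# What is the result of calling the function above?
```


total([59, 54, 85, 45, 54])
= 59 + total([54, 85, 45, 54])
= 59 + 54 + total([85, 45, 54])
= 59 + 54 + 85 + total([45, 54])
= 59 + 54 + 85 + 45 + total([54])
= 59 + 54 + 85 + 45 + 54 + total([])
= 59 + 54 + 85 + 45 + 54 + 0
= 297


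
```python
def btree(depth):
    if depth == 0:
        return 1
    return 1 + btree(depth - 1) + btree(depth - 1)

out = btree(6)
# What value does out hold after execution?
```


btree(6)
= 1 + btree(5) + btree(5)
= 1 + 2 * btree(5)
btree(k) = 2^(k+1) - 1
btree(0) = 1
btree(1) = 3
btree(2) = 7
btree(3) = 15
btree(4) = 31
btree(6) = 2^7 - 1 = 127


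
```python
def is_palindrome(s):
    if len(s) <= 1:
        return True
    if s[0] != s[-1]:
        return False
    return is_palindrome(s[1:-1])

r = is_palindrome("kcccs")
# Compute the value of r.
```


is_palindrome("kcccs")
"kcccs": s[0]='k' != s[-1]='s' -> False
= False


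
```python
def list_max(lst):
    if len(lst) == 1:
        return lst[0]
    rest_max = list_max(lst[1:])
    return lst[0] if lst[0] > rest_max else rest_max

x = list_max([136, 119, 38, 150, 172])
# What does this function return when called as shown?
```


list_max([136, 119, 38, 150, 172])
= compare 136 with list_max([119, 38, 150, 172])
= compare 119 with list_max([38, 150, 172])
= compare 38 with list_max([150, 172])
= compare 150 with list_max([172])
Base: list_max([172]) = 172
compare 150 with 172: max = 172
compare 38 with 172: max = 172
compare 119 with 172: max = 172
compare 136 with 172: max = 172
= 172


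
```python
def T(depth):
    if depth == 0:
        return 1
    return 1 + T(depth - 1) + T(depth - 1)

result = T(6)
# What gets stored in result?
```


T(6)
= 1 + T(5) + T(5)
= 1 + 2 * T(5)
T(k) = 2^(k+1) - 1
T(0) = 1
T(1) = 3
T(2) = 7
T(3) = 15
T(4) = 31
T(6) = 2^7 - 1 = 127


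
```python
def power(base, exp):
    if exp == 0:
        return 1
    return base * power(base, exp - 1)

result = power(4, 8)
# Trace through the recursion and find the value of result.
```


power(4, 8)
= 4 * power(4, 7)
= 4 * 4 * power(4, 6)
= 4 * 4 * 4 * power(4, 5)
= 4 * 4 * 4 * 4 * power(4, 4)
= 4 * 4 * 4 * 4 * 4 * power(4, 3)
= 4 * 4 * 4 * 4 * 4 * 4 * power(4, 2)
= 4 * 4 * 4 * 4 * 4 * 4 * 4 * power(4, 1)
= 4 * 4 * 4 * 4 * 4 * 4 * 4 * 4 * power(4, 0)
= 4 * 4 * 4 * 4 * 4 * 4 * 4 * 4 * 1
= 65536


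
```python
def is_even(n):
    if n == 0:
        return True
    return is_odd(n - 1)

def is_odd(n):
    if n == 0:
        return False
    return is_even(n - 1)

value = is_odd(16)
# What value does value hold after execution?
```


is_odd(16)
= is_even(15)
= is_odd(14)
= is_even(13)
= is_odd(12)
= is_even(11)
= is_odd(10)
= is_even(9)
= is_odd(8)
= is_even(7)
= is_odd(6)
= is_even(5)
= is_odd(4)
= is_even(3)
= is_odd(2)
= is_even(1)
= is_odd(0)
n == 0: return False
= False


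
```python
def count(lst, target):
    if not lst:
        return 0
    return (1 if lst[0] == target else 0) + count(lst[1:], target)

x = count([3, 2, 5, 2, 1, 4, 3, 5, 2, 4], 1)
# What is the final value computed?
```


count([3, 2, 5, 2, 1, 4, 3, 5, 2, 4], 1)
lst[0]=3 != 1: 0 + count([2, 5, 2, 1, 4, 3, 5, 2, 4], 1)
lst[0]=2 != 1: 0 + count([5, 2, 1, 4, 3, 5, 2, 4], 1)
lst[0]=5 != 1: 0 + count([2, 1, 4, 3, 5, 2, 4], 1)
lst[0]=2 != 1: 0 + count([1, 4, 3, 5, 2, 4], 1)
lst[0]=1 == 1: 1 + count([4, 3, 5, 2, 4], 1)
lst[0]=4 != 1: 0 + count([3, 5, 2, 4], 1)
lst[0]=3 != 1: 0 + count([5, 2, 4], 1)
lst[0]=5 != 1: 0 + count([2, 4], 1)
lst[0]=2 != 1: 0 + count([4], 1)
lst[0]=4 != 1: 0 + count([], 1)
= 1


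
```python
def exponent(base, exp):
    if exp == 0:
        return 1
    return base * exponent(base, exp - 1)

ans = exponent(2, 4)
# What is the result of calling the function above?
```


exponent(2, 4)
= 2 * exponent(2, 3)
= 2 * 2 * exponent(2, 2)
= 2 * 2 * 2 * exponent(2, 1)
= 2 * 2 * 2 * 2 * exponent(2, 0)
= 2 * 2 * 2 * 2 * 1
= 16


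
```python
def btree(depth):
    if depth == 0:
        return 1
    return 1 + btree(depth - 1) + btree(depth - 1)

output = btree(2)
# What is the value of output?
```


btree(2)
= 1 + btree(1) + btree(1)
= 1 + 2 * btree(1)
btree(k) = 2^(k+1) - 1
btree(0) = 1
btree(1) = 3
btree(2) = 7
btree(2) = 2^3 - 1 = 7


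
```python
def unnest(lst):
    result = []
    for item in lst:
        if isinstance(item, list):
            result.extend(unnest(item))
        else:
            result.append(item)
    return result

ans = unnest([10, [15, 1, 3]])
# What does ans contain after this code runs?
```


unnest([10, [15, 1, 3]])
Processing each element:
  10 is not a list -> append 10
  [15, 1, 3] is a list -> unnest recursively -> [15, 1, 3]
= [10, 15, 1, 3]


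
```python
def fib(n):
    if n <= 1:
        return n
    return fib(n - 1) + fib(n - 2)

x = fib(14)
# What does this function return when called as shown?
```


fib(14)
= fib(13) + fib(12)
= (fib(12) + fib(11)) + fib(12)
Computing bottom-up: fib(0)=0, fib(1)=1, fib(2)=1, fib(3)=2, fib(4)=3, fib(5)=5, fib(6)=8, fib(7)=13, fib(8)=21, fib(9)=34, fib(10)=55, fib(11)=89, fib(12)=144, fib(13)=233, fib(14)=377
= 377


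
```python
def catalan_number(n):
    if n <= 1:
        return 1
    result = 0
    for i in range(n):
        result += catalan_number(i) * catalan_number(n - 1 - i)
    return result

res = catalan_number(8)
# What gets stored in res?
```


catalan_number(8)
= sum of catalan_number(i) * catalan_number(8-1-i) for i in 0..7
First compute sub-values bottom-up:
  catalan_number(0) = 1, catalan_number(1) = 1
  catalan_number(2) = 1*1 + 1*1 = 2
  catalan_number(3) = 1*2 + 1*1 + 2*1 = 5
  catalan_number(4) = 1*5 + 1*2 + 2*1 + 5*1 = 14
  catalan_number(5) = 1*14 + 1*5 + 2*2 + 5*1 + 14*1 = 42
  catalan_number(6) = 1*42 + 1*14 + 2*5 + 5*2 + 14*1 + 42*1 = 132
  catalan_number(7) = 1*132 + 1*42 + 2*14 + 5*5 + 14*2 + 42*1 + 132*1 = 429
Now catalan_number(8):
  catalan_number(0)*catalan_number(7) = 1*429 = 429
  catalan_number(1)*catalan_number(6) = 1*132 = 132
  catalan_number(2)*catalan_number(5) = 2*42 = 84
  catalan_number(3)*catalan_number(4) = 5*14 = 70
  catalan_number(4)*catalan_number(3) = 14*5 = 70
  catalan_number(5)*catalan_number(2) = 42*2 = 84
  catalan_number(6)*catalan_number(1) = 132*1 = 132
  catalan_number(7)*catalan_number(0) = 429*1 = 429
= 429 + 132 + 84 + 70 + 70 + 84 + 132 + 429
= 1430


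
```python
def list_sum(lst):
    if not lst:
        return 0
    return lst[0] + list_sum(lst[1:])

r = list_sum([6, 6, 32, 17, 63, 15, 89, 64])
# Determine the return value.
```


list_sum([6, 6, 32, 17, 63, 15, 89, 64])
= 6 + list_sum([6, 32, 17, 63, 15, 89, 64])
= 6 + 6 + list_sum([32, 17, 63, 15, 89, 64])
= 6 + 6 + 32 + list_sum([17, 63, 15, 89, 64])
= 6 + 6 + 32 + 17 + list_sum([63, 15, 89, 64])
= 6 + 6 + 32 + 17 + 63 + list_sum([15, 89, 64])
= 6 + 6 + 32 + 17 + 63 + 15 + list_sum([89, 64])
= 6 + 6 + 32 + 17 + 63 + 15 + 89 + list_sum([64])
= 6 + 6 + 32 + 17 + 63 + 15 + 89 + 64 + list_sum([])
= 6 + 6 + 32 + 17 + 63 + 15 + 89 + 64 + 0
= 292


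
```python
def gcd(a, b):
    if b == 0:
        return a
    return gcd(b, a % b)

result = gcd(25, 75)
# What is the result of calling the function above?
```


gcd(25, 75)
= gcd(75, 25 % 75) = gcd(75, 25)
= gcd(25, 75 % 25) = gcd(25, 0)
b == 0, return a = 25


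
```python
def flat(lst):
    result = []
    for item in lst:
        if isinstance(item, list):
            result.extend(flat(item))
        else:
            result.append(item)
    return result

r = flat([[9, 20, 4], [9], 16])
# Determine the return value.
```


flat([[9, 20, 4], [9], 16])
Processing each element:
  [9, 20, 4] is a list -> flat recursively -> [9, 20, 4]
  [9] is a list -> flat recursively -> [9]
  16 is not a list -> append 16
= [9, 20, 4, 9, 16]


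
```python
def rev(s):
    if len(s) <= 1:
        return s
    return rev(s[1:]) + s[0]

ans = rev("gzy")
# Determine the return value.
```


rev("gzy")
= rev("zy") + "g"
= rev("y") + "z" + "g"
= "y" + "z" + "g"
= "yzg"


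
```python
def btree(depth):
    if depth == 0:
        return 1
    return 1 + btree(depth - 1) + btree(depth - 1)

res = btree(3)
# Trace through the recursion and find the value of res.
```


btree(3)
= 1 + btree(2) + btree(2)
= 1 + 2 * btree(2)
btree(k) = 2^(k+1) - 1
btree(0) = 1
btree(1) = 3
btree(2) = 7
btree(3) = 15
btree(3) = 2^4 - 1 = 15


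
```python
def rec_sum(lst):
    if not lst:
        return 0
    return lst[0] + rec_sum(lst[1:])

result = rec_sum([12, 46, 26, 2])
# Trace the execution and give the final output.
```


rec_sum([12, 46, 26, 2])
= 12 + rec_sum([46, 26, 2])
= 12 + 46 + rec_sum([26, 2])
= 12 + 46 + 26 + rec_sum([2])
= 12 + 46 + 26 + 2 + rec_sum([])
= 12 + 46 + 26 + 2 + 0
= 86


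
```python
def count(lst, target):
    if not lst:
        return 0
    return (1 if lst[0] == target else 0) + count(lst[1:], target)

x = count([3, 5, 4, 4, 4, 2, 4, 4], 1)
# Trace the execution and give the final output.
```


count([3, 5, 4, 4, 4, 2, 4, 4], 1)
lst[0]=3 != 1: 0 + count([5, 4, 4, 4, 2, 4, 4], 1)
lst[0]=5 != 1: 0 + count([4, 4, 4, 2, 4, 4], 1)
lst[0]=4 != 1: 0 + count([4, 4, 2, 4, 4], 1)
lst[0]=4 != 1: 0 + count([4, 2, 4, 4], 1)
lst[0]=4 != 1: 0 + count([2, 4, 4], 1)
lst[0]=2 != 1: 0 + count([4, 4], 1)
lst[0]=4 != 1: 0 + count([4], 1)
lst[0]=4 != 1: 0 + count([], 1)
= 0


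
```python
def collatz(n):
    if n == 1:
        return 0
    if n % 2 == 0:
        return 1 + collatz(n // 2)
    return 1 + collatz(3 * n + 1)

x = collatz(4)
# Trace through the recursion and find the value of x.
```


collatz(4)
4 is even -> collatz(2)
2 is even -> collatz(1)
Reached 1 after 2 steps
= 2


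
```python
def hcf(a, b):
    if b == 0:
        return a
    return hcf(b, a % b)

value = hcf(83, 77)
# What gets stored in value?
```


hcf(83, 77)
= hcf(77, 83 % 77) = hcf(77, 6)
= hcf(6, 77 % 6) = hcf(6, 5)
= hcf(5, 6 % 5) = hcf(5, 1)
= hcf(1, 5 % 1) = hcf(1, 0)
b == 0, return a = 1


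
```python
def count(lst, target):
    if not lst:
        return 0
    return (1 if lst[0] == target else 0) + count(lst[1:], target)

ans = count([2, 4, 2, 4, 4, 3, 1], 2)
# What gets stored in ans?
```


count([2, 4, 2, 4, 4, 3, 1], 2)
lst[0]=2 == 2: 1 + count([4, 2, 4, 4, 3, 1], 2)
lst[0]=4 != 2: 0 + count([2, 4, 4, 3, 1], 2)
lst[0]=2 == 2: 1 + count([4, 4, 3, 1], 2)
lst[0]=4 != 2: 0 + count([4, 3, 1], 2)
lst[0]=4 != 2: 0 + count([3, 1], 2)
lst[0]=3 != 2: 0 + count([1], 2)
lst[0]=1 != 2: 0 + count([], 2)
= 2


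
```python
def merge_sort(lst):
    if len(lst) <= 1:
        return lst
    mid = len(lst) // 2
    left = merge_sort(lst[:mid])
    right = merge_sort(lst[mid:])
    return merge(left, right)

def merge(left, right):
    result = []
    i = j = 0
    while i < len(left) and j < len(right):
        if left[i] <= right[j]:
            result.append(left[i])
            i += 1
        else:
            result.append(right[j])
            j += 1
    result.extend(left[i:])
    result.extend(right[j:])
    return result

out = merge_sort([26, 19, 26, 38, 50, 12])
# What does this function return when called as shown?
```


merge_sort([26, 19, 26, 38, 50, 12])
Split into [26, 19, 26] and [38, 50, 12]
Left sorted: [19, 26, 26]
Right sorted: [12, 38, 50]
Merge [19, 26, 26] and [12, 38, 50]
= [12, 19, 26, 26, 38, 50]


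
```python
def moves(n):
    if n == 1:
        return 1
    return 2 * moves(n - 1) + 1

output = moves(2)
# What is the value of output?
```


moves(2)
= 2 * moves(1) + 1
Now compute bottom-up:
moves(1) = 1
moves(2) = 2 * 1 + 1 = 3
= 3


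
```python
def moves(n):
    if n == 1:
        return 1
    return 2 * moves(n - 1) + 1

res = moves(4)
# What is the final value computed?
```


moves(4)
= 2 * moves(3) + 1
= 2 * (2 * moves(2) + 1) + 1
= 2 * (2 * (2 * moves(1) + 1) + 1) + 1
Now compute bottom-up:
moves(1) = 1
moves(2) = 2 * 1 + 1 = 3
moves(3) = 2 * 3 + 1 = 7
moves(4) = 2 * 7 + 1 = 15
= 15


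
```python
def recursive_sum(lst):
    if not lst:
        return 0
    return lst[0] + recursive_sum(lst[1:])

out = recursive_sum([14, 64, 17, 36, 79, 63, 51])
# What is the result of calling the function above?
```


recursive_sum([14, 64, 17, 36, 79, 63, 51])
= 14 + recursive_sum([64, 17, 36, 79, 63, 51])
= 14 + 64 + recursive_sum([17, 36, 79, 63, 51])
= 14 + 64 + 17 + recursive_sum([36, 79, 63, 51])
= 14 + 64 + 17 + 36 + recursive_sum([79, 63, 51])
= 14 + 64 + 17 + 36 + 79 + recursive_sum([63, 51])
= 14 + 64 + 17 + 36 + 79 + 63 + recursive_sum([51])
= 14 + 64 + 17 + 36 + 79 + 63 + 51 + recursive_sum([])
= 14 + 64 + 17 + 36 + 79 + 63 + 51 + 0
= 324


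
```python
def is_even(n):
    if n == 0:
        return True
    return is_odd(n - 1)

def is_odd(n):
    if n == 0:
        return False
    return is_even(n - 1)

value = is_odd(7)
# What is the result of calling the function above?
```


is_odd(7)
= is_even(6)
= is_odd(5)
= is_even(4)
= is_odd(3)
= is_even(2)
= is_odd(1)
= is_even(0)
n == 0: return True
= True


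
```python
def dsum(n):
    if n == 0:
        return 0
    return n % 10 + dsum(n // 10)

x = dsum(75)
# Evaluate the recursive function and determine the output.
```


dsum(75)
= 5 + dsum(7)
= 5 + 7 + dsum(0)
= 5 + 7 + 0
= 12


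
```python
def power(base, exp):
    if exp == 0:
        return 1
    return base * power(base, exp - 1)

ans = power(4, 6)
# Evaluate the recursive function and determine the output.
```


power(4, 6)
= 4 * power(4, 5)
= 4 * 4 * power(4, 4)
= 4 * 4 * 4 * power(4, 3)
= 4 * 4 * 4 * 4 * power(4, 2)
= 4 * 4 * 4 * 4 * 4 * power(4, 1)
= 4 * 4 * 4 * 4 * 4 * 4 * power(4, 0)
= 4 * 4 * 4 * 4 * 4 * 4 * 1
= 4096


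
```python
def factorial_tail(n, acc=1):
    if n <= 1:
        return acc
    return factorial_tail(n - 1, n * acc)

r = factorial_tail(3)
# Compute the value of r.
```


factorial_tail(3, 1)
= factorial_tail(2, 3 * 1) = factorial_tail(2, 3)
= factorial_tail(1, 2 * 3) = factorial_tail(1, 6)
n <= 1, return acc = 6


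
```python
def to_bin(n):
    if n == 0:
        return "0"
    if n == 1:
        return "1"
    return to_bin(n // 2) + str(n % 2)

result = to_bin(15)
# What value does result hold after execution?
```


to_bin(15)
= to_bin(7) + "1"
= to_bin(3) + "1" + "1"
= to_bin(1) + "1" + "1" + "1"
= "1" + "1" + "1" + "1"
= "1111"


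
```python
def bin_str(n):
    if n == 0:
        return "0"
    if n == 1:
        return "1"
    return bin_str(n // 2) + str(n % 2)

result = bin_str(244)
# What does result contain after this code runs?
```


bin_str(244)
= bin_str(122) + "0"
= bin_str(61) + "0" + "0"
= bin_str(30) + "1" + "0" + "0"
= bin_str(15) + "0" + "1" + "0" + "0"
= bin_str(7) + "1" + "0" + "1" + "0" + "0"
= bin_str(3) + "1" + "1" + "0" + "1" + "0" + "0"
= bin_str(1) + "1" + "1" + "1" + "0" + "1" + "0" + "0"
= "1" + "1" + "1" + "1" + "0" + "1" + "0" + "0"
= "11110100"


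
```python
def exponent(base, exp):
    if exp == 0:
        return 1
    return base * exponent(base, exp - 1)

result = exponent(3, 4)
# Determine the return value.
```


exponent(3, 4)
= 3 * exponent(3, 3)
= 3 * 3 * exponent(3, 2)
= 3 * 3 * 3 * exponent(3, 1)
= 3 * 3 * 3 * 3 * exponent(3, 0)
= 3 * 3 * 3 * 3 * 1
= 81


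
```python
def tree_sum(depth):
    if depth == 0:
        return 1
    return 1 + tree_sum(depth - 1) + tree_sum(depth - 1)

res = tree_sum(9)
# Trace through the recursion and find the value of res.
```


tree_sum(9)
= 1 + tree_sum(8) + tree_sum(8)
= 1 + 2 * tree_sum(8)
tree_sum(k) = 2^(k+1) - 1
tree_sum(0) = 1
tree_sum(1) = 3
tree_sum(2) = 7
tree_sum(3) = 15
tree_sum(4) = 31
tree_sum(9) = 2^10 - 1 = 1023


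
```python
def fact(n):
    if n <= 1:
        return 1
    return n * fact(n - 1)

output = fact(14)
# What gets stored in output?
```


fact(14)
= 14 * fact(13)
= 14 * 13 * fact(12)
= 14 * 13 * 12 * fact(11)
= 14 * 13 * 12 * 11 * fact(10)
= 14 * 13 * 12 * 11 * 10 * fact(9)
= 14 * 13 * 12 * 11 * 10 * 9 * fact(8)
= 14 * 13 * 12 * 11 * 10 * 9 * 8 * fact(7)
= 14 * 13 * 12 * 11 * 10 * 9 * 8 * 7 * fact(6)
= 14 * 13 * 12 * 11 * 10 * 9 * 8 * 7 * 6 * fact(5)
= 14 * 13 * 12 * 11 * 10 * 9 * 8 * 7 * 6 * 5 * fact(4)
= 14 * 13 * 12 * 11 * 10 * 9 * 8 * 7 * 6 * 5 * 4 * fact(3)
= 14 * 13 * 12 * 11 * 10 * 9 * 8 * 7 * 6 * 5 * 4 * 3 * fact(2)
= 14 * 13 * 12 * 11 * 10 * 9 * 8 * 7 * 6 * 5 * 4 * 3 * 2 * fact(1)
= 14 * 13 * 12 * 11 * 10 * 9 * 8 * 7 * 6 * 5 * 4 * 3 * 2 * 1
= 87178291200


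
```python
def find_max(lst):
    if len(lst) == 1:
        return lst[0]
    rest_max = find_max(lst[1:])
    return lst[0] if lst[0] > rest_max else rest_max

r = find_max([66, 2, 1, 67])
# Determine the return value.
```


find_max([66, 2, 1, 67])
= compare 66 with find_max([2, 1, 67])
= compare 2 with find_max([1, 67])
= compare 1 with find_max([67])
Base: find_max([67]) = 67
compare 1 with 67: max = 67
compare 2 with 67: max = 67
compare 66 with 67: max = 67
= 67


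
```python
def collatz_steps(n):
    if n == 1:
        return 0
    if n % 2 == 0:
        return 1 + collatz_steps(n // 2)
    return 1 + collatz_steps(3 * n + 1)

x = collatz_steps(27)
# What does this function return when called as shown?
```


collatz_steps(27)
27 is odd -> 3*27+1 = 82 -> collatz_steps(82)
82 is even -> collatz_steps(41)
41 is odd -> 3*41+1 = 124 -> collatz_steps(124)
124 is even -> collatz_steps(62)
62 is even -> collatz_steps(31)
31 is odd -> 3*31+1 = 94 -> collatz_steps(94)
94 is even -> collatz_steps(47)
47 is odd -> 3*47+1 = 142 -> collatz_steps(142)
142 is even -> collatz_steps(71)
71 is odd -> 3*71+1 = 214 -> collatz_steps(214)
214 is even -> collatz_steps(107)
107 is odd -> 3*107+1 = 322 -> collatz_steps(322)
322 is even -> collatz_steps(161)
161 is odd -> 3*161+1 = 484 -> collatz_steps(484)
484 is even -> collatz_steps(242)
242 is even -> collatz_steps(121)
121 is odd -> 3*121+1 = 364 -> collatz_steps(364)
364 is even -> collatz_steps(182)
182 is even -> collatz_steps(91)
91 is odd -> 3*91+1 = 274 -> collatz_steps(274)
274 is even -> collatz_steps(137)
137 is odd -> 3*137+1 = 412 -> collatz_steps(412)
412 is even -> collatz_steps(206)
206 is even -> collatz_steps(103)
103 is odd -> 3*103+1 = 310 -> collatz_steps(310)
310 is even -> collatz_steps(155)
155 is odd -> 3*155+1 = 466 -> collatz_steps(466)
466 is even -> collatz_steps(233)
233 is odd -> 3*233+1 = 700 -> collatz_steps(700)
700 is even -> collatz_steps(350)
350 is even -> collatz_steps(175)
175 is odd -> 3*175+1 = 526 -> collatz_steps(526)
526 is even -> collatz_steps(263)
263 is odd -> 3*263+1 = 790 -> collatz_steps(790)
790 is even -> collatz_steps(395)
395 is odd -> 3*395+1 = 1186 -> collatz_steps(1186)
1186 is even -> collatz_steps(593)
593 is odd -> 3*593+1 = 1780 -> collatz_steps(1780)
1780 is even -> collatz_steps(890)
890 is even -> collatz_steps(445)
445 is odd -> 3*445+1 = 1336 -> collatz_steps(1336)
1336 is even -> collatz_steps(668)
668 is even -> collatz_steps(334)
334 is even -> collatz_steps(167)
167 is odd -> 3*167+1 = 502 -> collatz_steps(502)
502 is even -> collatz_steps(251)
251 is odd -> 3*251+1 = 754 -> collatz_steps(754)
754 is even -> collatz_steps(377)
377 is odd -> 3*377+1 = 1132 -> collatz_steps(1132)
1132 is even -> collatz_steps(566)
566 is even -> collatz_steps(283)
283 is odd -> 3*283+1 = 850 -> collatz_steps(850)
850 is even -> collatz_steps(425)
425 is odd -> 3*425+1 = 1276 -> collatz_steps(1276)
1276 is even -> collatz_steps(638)
638 is even -> collatz_steps(319)
319 is odd -> 3*319+1 = 958 -> collatz_steps(958)
958 is even -> collatz_steps(479)
479 is odd -> 3*479+1 = 1438 -> collatz_steps(1438)
1438 is even -> collatz_steps(719)
719 is odd -> 3*719+1 = 2158 -> collatz_steps(2158)
2158 is even -> collatz_steps(1079)
1079 is odd -> 3*1079+1 = 3238 -> collatz_steps(3238)
3238 is even -> collatz_steps(1619)
1619 is odd -> 3*1619+1 = 4858 -> collatz_steps(4858)
4858 is even -> collatz_steps(2429)
2429 is odd -> 3*2429+1 = 7288 -> collatz_steps(7288)
7288 is even -> collatz_steps(3644)
3644 is even -> collatz_steps(1822)
1822 is even -> collatz_steps(911)
911 is odd -> 3*911+1 = 2734 -> collatz_steps(2734)
2734 is even -> collatz_steps(1367)
1367 is odd -> 3*1367+1 = 4102 -> collatz_steps(4102)
4102 is even -> collatz_steps(2051)
2051 is odd -> 3*2051+1 = 6154 -> collatz_steps(6154)
6154 is even -> collatz_steps(3077)
3077 is odd -> 3*3077+1 = 9232 -> collatz_steps(9232)
9232 is even -> collatz_steps(4616)
4616 is even -> collatz_steps(2308)
2308 is even -> collatz_steps(1154)
1154 is even -> collatz_steps(577)
577 is odd -> 3*577+1 = 1732 -> collatz_steps(1732)
1732 is even -> collatz_steps(866)
866 is even -> collatz_steps(433)
433 is odd -> 3*433+1 = 1300 -> collatz_steps(1300)
1300 is even -> collatz_steps(650)
650 is even -> collatz_steps(325)
325 is odd -> 3*325+1 = 976 -> collatz_steps(976)
976 is even -> collatz_steps(488)
488 is even -> collatz_steps(244)
244 is even -> collatz_steps(122)
122 is even -> collatz_steps(61)
61 is odd -> 3*61+1 = 184 -> collatz_steps(184)
184 is even -> collatz_steps(92)
92 is even -> collatz_steps(46)
46 is even -> collatz_steps(23)
23 is odd -> 3*23+1 = 70 -> collatz_steps(70)
70 is even -> collatz_steps(35)
35 is odd -> 3*35+1 = 106 -> collatz_steps(106)
106 is even -> collatz_steps(53)
53 is odd -> 3*53+1 = 160 -> collatz_steps(160)
160 is even -> collatz_steps(80)
80 is even -> collatz_steps(40)
40 is even -> collatz_steps(20)
20 is even -> collatz_steps(10)
10 is even -> collatz_steps(5)
5 is odd -> 3*5+1 = 16 -> collatz_steps(16)
16 is even -> collatz_steps(8)
8 is even -> collatz_steps(4)
4 is even -> collatz_steps(2)
2 is even -> collatz_steps(1)
Reached 1 after 111 steps
= 111
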